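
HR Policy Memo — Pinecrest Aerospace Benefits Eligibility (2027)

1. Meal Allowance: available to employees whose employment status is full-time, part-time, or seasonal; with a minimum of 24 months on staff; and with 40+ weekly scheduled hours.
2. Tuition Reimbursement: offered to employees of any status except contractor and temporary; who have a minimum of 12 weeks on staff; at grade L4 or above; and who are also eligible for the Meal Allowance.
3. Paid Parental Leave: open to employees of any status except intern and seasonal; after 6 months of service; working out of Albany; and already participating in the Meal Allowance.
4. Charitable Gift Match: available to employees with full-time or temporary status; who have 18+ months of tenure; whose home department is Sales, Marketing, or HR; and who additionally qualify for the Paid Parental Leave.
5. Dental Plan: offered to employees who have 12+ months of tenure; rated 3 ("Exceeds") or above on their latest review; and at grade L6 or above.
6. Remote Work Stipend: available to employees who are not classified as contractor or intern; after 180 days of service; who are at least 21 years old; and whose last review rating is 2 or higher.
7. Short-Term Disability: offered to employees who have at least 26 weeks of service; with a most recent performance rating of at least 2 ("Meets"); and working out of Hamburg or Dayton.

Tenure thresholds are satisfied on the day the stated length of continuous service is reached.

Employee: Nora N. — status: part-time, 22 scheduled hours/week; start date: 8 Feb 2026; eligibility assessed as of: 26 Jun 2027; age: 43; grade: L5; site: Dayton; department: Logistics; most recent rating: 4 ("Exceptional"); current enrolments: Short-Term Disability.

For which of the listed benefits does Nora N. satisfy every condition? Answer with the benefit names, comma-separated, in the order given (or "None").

Service from 8 Feb 2026 to 26 Jun 2027: 503 days.
Meal Allowance — status part-time ✓; service 503 days < 24 months (≈720 days) ✗ → not eligible.
Tuition Reimbursement — status part-time ✓ (not excluded); service 503 days ≥ 12 weeks (≈84 days) ✓; grade L5 ≥ L4 ✓; not eligible for Meal Allowance ✗ → not eligible.
Paid Parental Leave — status part-time ✓ (not excluded); service 503 days ≥ 6 months (≈180 days) ✓; site Dayton ✗ (not Albany) → not eligible.
Charitable Gift Match — status part-time ✗ (requires full-time or temporary) → not eligible.
Dental Plan — service 503 days ≥ 12 months (≈360 days) ✓; rating 4 ≥ 3 ✓; grade L5 < L6 ✗ → not eligible.
Remote Work Stipend — status part-time ✓ (not excluded); service 503 days ≥ 180 days ✓; age 43 ≥ 21 ✓; rating 4 ≥ 2 ✓ → eligible.
Short-Term Disability — service 503 days ≥ 26 weeks (≈182 days) ✓; rating 4 ≥ 2 ✓; site Dayton ✓ → eligible.

Remote Work Stipend, Short-Term Disability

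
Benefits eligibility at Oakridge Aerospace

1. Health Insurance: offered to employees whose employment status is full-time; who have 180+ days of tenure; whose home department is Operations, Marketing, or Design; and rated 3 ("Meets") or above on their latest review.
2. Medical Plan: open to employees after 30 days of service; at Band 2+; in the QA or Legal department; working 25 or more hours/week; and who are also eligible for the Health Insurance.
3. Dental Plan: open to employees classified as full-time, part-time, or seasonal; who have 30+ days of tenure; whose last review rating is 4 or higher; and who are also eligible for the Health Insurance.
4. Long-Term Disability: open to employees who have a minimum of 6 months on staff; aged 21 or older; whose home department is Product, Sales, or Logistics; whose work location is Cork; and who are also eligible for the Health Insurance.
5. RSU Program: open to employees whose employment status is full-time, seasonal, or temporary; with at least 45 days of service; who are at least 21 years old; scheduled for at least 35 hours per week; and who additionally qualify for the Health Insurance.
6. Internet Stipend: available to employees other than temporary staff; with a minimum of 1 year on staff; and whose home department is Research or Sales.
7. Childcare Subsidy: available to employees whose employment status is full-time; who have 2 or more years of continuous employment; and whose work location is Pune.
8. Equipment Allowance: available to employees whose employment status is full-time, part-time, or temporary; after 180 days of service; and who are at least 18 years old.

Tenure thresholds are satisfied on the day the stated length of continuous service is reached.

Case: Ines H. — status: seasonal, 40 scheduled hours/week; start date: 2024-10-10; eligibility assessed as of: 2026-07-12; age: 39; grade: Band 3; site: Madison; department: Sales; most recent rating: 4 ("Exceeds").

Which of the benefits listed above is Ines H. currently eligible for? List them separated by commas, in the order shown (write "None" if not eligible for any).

Service from 2024-10-10 to 2026-07-12: 640 days.
Health Insurance — status seasonal ✗ (requires full-time) → not eligible.
Medical Plan — service 640 days ≥ 30 days ✓; grade Band 3 ≥ Band 2 ✓; dept Sales ✗ → not eligible.
Dental Plan — status seasonal ✓; service 640 days ≥ 30 days ✓; rating 4 ≥ 4 ✓; not eligible for Health Insurance ✗ → not eligible.
Long-Term Disability — service 640 days ≥ 6 months (≈180 days) ✓; age 39 ≥ 21 ✓; dept Sales ✓; site Madison ✗ (not Cork) → not eligible.
RSU Program — status seasonal ✓; service 640 days ≥ 45 days ✓; age 39 ≥ 21 ✓; 40 hrs/wk ≥ 35 ✓; not eligible for Health Insurance ✗ → not eligible.
Internet Stipend — status seasonal ✓ (not excluded); service 640 days ≥ 1 year (≈365 days) ✓; dept Sales ✓ → eligible.
Childcare Subsidy — status seasonal ✗ (requires full-time) → not eligible.
Equipment Allowance — status seasonal ✗ (requires full-time, part-time, or temporary) → not eligible.

Internet Stipend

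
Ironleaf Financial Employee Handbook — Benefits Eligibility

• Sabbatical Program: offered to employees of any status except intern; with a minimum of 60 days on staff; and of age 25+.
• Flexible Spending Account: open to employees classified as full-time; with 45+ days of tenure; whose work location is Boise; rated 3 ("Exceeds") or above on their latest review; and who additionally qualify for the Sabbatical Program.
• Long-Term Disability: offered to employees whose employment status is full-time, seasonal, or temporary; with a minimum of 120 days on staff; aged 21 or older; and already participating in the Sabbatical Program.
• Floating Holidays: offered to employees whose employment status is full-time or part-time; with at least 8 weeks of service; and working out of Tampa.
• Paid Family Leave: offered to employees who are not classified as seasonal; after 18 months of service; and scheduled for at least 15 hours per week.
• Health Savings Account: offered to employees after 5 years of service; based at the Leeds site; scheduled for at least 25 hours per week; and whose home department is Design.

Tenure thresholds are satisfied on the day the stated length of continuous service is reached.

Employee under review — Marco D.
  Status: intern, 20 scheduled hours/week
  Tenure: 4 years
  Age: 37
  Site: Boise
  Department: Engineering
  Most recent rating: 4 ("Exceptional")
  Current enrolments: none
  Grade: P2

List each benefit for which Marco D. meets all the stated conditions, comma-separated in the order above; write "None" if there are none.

Paid Family Leave

Sabbatical Program — status intern ✗ (excluded) → not eligible.
Flexible Spending Account — status intern ✗ (requires full-time) → not eligible.
Long-Term Disability — status intern ✗ (requires full-time, seasonal, or temporary) → not eligible.
Floating Holidays — status intern ✗ (requires full-time or part-time) → not eligible.
Paid Family Leave — status intern ✓ (not excluded); service 4 years ≥ 18 months (≈540 days) ✓; 20 hrs/wk ≥ 15 ✓ → eligible.
Health Savings Account — service 4 years < 5 years ✗ → not eligible.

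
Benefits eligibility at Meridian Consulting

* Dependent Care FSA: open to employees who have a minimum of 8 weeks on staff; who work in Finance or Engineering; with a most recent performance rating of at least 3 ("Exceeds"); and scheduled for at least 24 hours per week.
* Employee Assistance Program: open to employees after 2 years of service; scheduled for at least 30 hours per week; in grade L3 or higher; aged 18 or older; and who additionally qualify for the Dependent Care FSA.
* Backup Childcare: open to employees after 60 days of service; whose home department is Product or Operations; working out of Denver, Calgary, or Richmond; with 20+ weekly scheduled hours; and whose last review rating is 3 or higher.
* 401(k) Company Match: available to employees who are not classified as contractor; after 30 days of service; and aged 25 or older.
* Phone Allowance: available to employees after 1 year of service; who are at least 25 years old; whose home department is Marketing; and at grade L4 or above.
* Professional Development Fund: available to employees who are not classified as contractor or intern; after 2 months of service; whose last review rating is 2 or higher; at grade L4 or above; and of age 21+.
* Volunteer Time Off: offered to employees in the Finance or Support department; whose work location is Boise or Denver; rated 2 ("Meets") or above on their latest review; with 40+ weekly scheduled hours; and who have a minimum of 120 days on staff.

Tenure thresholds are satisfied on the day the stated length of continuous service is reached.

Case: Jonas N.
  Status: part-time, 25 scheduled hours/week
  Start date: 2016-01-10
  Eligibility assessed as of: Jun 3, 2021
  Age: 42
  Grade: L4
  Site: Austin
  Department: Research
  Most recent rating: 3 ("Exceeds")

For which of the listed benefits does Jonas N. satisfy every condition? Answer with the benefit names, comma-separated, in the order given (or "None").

Service from 2016-01-10 to Jun 3, 2021: 1971 days.
Dependent Care FSA — service 1971 days ≥ 8 weeks (≈56 days) ✓; dept Research ✗ → not eligible.
Employee Assistance Program — service 1971 days ≥ 2 years (≈730 days) ✓; 25 hrs/wk < 30 ✗ → not eligible.
Backup Childcare — service 1971 days ≥ 60 days ✓; dept Research ✗ → not eligible.
401(k) Company Match — status part-time ✓ (not excluded); service 1971 days ≥ 30 days ✓; age 42 ≥ 25 ✓ → eligible.
Phone Allowance — service 1971 days ≥ 1 year (≈365 days) ✓; age 42 ≥ 25 ✓; dept Research ✗ → not eligible.
Professional Development Fund — status part-time ✓ (not excluded); service 1971 days ≥ 2 months (≈60 days) ✓; rating 3 ≥ 2 ✓; grade L4 ≥ L4 ✓; age 42 ≥ 21 ✓ → eligible.
Volunteer Time Off — dept Research ✗ → not eligible.

401(k) Company Match, Professional Development Fund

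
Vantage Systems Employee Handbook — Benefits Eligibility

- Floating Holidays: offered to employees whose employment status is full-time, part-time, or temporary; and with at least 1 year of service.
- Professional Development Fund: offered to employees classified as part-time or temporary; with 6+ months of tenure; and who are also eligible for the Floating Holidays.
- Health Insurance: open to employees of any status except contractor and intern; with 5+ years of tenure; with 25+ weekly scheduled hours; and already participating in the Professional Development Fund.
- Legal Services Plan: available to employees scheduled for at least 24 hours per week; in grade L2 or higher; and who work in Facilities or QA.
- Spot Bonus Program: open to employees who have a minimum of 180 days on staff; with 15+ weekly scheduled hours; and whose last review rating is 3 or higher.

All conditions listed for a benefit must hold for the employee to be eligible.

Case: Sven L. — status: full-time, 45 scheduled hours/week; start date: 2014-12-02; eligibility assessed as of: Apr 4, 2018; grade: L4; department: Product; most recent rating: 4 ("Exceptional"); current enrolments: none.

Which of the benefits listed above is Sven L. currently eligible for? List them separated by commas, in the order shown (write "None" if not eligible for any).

Service from 2014-12-02 to Apr 4, 2018: 1219 days.
Floating Holidays — status full-time ✓; service 1219 days ≥ 1 year (≈365 days) ✓ → eligible.
Professional Development Fund — status full-time ✗ (requires part-time or temporary) → not eligible.
Health Insurance — status full-time ✓ (not excluded); service 1219 days < 5 years (≈1825 days) ✗ → not eligible.
Legal Services Plan — 45 hrs/wk ≥ 24 ✓; grade L4 ≥ L2 ✓; dept Product ✗ → not eligible.
Spot Bonus Program — service 1219 days ≥ 180 days ✓; 45 hrs/wk ≥ 15 ✓; rating 4 ≥ 3 ✓ → eligible.

Floating Holidays, Spot Bonus Program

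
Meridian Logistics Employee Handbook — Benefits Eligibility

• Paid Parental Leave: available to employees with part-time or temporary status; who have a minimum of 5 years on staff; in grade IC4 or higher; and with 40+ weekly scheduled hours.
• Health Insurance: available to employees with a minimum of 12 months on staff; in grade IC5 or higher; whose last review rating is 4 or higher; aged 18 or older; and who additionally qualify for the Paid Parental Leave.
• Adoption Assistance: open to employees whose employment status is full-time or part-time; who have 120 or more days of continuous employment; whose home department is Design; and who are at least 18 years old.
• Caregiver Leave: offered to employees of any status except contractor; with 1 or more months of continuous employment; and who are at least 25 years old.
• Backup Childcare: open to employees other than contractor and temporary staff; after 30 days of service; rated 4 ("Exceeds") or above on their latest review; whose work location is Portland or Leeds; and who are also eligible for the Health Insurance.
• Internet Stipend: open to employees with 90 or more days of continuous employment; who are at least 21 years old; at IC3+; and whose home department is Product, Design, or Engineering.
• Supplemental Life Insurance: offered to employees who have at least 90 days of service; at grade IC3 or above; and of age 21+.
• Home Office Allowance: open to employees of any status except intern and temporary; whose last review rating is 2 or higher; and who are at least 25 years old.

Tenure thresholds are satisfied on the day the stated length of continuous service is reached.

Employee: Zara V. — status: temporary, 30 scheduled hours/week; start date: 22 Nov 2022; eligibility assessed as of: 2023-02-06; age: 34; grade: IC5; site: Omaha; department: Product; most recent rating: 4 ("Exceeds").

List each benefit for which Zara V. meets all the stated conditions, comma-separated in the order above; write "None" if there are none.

Service from 22 Nov 2022 to 2023-02-06: 76 days.
Paid Parental Leave — status temporary ✓; service 76 days < 5 years (≈1825 days) ✗ → not eligible.
Health Insurance — service 76 days < 12 months (≈360 days) ✗ → not eligible.
Adoption Assistance — status temporary ✗ (requires full-time or part-time) → not eligible.
Caregiver Leave — status temporary ✓ (not excluded); service 76 days ≥ 1 month (≈30 days) ✓; age 34 ≥ 25 ✓ → eligible.
Backup Childcare — status temporary ✗ (excluded) → not eligible.
Internet Stipend — service 76 days < 90 days ✗ → not eligible.
Supplemental Life Insurance — service 76 days < 90 days ✗ → not eligible.
Home Office Allowance — status temporary ✗ (excluded) → not eligible.

Caregiver Leave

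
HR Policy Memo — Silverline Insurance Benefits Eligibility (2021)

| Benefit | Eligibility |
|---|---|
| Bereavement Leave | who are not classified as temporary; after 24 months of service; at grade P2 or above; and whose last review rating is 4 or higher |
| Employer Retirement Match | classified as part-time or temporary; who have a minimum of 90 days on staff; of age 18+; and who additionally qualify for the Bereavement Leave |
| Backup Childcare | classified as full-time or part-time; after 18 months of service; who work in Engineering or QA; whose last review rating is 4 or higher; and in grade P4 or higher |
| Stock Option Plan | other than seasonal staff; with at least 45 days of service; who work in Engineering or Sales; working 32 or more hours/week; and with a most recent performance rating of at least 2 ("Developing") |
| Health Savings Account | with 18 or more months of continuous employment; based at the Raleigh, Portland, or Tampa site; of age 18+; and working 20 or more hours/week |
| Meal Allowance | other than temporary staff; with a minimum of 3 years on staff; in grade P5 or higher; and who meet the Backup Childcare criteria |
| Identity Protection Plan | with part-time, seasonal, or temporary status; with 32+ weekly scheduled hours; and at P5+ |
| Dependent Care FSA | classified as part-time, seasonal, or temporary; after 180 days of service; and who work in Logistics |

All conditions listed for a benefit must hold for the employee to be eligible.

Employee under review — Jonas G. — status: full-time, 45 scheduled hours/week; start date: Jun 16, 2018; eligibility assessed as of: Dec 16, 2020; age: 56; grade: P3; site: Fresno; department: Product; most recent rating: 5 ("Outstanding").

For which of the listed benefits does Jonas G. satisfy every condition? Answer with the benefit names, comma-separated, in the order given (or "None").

Bereavement Leave

Service from Jun 16, 2018 to Dec 16, 2020: 914 days.
Bereavement Leave — status full-time ✓ (not excluded); service 914 days ≥ 24 months (≈720 days) ✓; grade P3 ≥ P2 ✓; rating 5 ≥ 4 ✓ → eligible.
Employer Retirement Match — status full-time ✗ (requires part-time or temporary) → not eligible.
Backup Childcare — status full-time ✓; service 914 days ≥ 18 months (≈540 days) ✓; dept Product ✗ → not eligible.
Stock Option Plan — status full-time ✓ (not excluded); service 914 days ≥ 45 days ✓; dept Product ✗ → not eligible.
Health Savings Account — service 914 days ≥ 18 months (≈540 days) ✓; site Fresno ✗ (not Raleigh, Portland, or Tampa) → not eligible.
Meal Allowance — status full-time ✓ (not excluded); service 914 days < 3 years (≈1095 days) ✗ → not eligible.
Identity Protection Plan — status full-time ✗ (requires part-time, seasonal, or temporary) → not eligible.
Dependent Care FSA — status full-time ✗ (requires part-time, seasonal, or temporary) → not eligible.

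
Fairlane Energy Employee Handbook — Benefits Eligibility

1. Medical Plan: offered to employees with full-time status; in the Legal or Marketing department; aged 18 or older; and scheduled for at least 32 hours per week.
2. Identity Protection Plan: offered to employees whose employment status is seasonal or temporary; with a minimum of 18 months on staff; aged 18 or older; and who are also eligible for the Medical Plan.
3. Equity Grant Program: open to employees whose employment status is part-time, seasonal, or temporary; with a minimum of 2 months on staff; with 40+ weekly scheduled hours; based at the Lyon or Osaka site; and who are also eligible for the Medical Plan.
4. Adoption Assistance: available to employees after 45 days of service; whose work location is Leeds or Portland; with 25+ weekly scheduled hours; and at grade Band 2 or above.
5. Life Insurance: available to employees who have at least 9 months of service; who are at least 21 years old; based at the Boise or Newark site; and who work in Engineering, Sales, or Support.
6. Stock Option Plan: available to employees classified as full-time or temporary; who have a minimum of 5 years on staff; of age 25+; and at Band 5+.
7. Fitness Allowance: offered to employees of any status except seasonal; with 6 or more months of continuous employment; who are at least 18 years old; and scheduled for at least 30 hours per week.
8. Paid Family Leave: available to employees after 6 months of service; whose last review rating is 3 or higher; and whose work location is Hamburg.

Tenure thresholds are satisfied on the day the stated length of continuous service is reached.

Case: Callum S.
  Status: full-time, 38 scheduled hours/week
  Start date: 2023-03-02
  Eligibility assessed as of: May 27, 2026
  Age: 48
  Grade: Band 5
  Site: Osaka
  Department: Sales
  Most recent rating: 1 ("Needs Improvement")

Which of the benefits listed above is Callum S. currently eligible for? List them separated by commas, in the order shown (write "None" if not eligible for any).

Service from 2023-03-02 to May 27, 2026: 1182 days.
Medical Plan — status full-time ✓; dept Sales ✗ → not eligible.
Identity Protection Plan — status full-time ✗ (requires seasonal or temporary) → not eligible.
Equity Grant Program — status full-time ✗ (requires part-time, seasonal, or temporary) → not eligible.
Adoption Assistance — service 1182 days ≥ 45 days ✓; site Osaka ✗ (not Leeds or Portland) → not eligible.
Life Insurance — service 1182 days ≥ 9 months (≈270 days) ✓; age 48 ≥ 21 ✓; site Osaka ✗ (not Boise or Newark) → not eligible.
Stock Option Plan — status full-time ✓; service 1182 days < 5 years (≈1825 days) ✗ → not eligible.
Fitness Allowance — status full-time ✓ (not excluded); service 1182 days ≥ 6 months (≈180 days) ✓; age 48 ≥ 18 ✓; 38 hrs/wk ≥ 30 ✓ → eligible.
Paid Family Leave — service 1182 days ≥ 6 months (≈180 days) ✓; rating 1 < 3 ✗ → not eligible.

Fitness Allowance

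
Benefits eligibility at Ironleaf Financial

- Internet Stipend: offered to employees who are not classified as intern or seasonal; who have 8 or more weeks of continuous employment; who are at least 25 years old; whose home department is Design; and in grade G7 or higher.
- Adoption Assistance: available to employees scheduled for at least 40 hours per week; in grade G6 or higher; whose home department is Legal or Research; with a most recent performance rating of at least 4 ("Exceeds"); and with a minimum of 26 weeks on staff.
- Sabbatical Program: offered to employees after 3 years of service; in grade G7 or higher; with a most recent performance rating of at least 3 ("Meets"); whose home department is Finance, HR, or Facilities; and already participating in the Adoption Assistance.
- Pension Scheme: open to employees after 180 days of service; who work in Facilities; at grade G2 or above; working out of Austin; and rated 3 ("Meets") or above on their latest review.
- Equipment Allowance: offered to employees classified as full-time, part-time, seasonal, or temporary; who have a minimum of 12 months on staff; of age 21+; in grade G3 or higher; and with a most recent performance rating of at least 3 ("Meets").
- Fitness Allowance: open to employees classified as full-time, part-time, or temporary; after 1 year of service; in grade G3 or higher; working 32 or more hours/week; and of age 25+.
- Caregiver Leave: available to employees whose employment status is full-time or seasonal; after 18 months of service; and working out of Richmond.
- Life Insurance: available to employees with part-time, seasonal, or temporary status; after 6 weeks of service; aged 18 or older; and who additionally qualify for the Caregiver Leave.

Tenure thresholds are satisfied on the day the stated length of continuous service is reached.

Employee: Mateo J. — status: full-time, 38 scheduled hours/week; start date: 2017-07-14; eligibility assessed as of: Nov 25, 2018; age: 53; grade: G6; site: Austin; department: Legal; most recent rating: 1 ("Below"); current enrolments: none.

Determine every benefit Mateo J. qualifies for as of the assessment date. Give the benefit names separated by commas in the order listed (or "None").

Service from 2017-07-14 to Nov 25, 2018: 499 days.
Internet Stipend — status full-time ✓ (not excluded); service 499 days ≥ 8 weeks (≈56 days) ✓; age 53 ≥ 25 ✓; dept Legal ✗ → not eligible.
Adoption Assistance — 38 hrs/wk < 40 ✗ → not eligible.
Sabbatical Program — service 499 days < 3 years (≈1095 days) ✗ → not eligible.
Pension Scheme — service 499 days ≥ 180 days ✓; dept Legal ✗ → not eligible.
Equipment Allowance — status full-time ✓; service 499 days ≥ 12 months (≈360 days) ✓; age 53 ≥ 21 ✓; grade G6 ≥ G3 ✓; rating 1 < 3 ✗ → not eligible.
Fitness Allowance — status full-time ✓; service 499 days ≥ 1 year (≈365 days) ✓; grade G6 ≥ G3 ✓; 38 hrs/wk ≥ 32 ✓; age 53 ≥ 25 ✓ → eligible.
Caregiver Leave — status full-time ✓; service 499 days < 18 months (≈540 days) ✗ → not eligible.
Life Insurance — status full-time ✗ (requires part-time, seasonal, or temporary) → not eligible.

Fitness Allowance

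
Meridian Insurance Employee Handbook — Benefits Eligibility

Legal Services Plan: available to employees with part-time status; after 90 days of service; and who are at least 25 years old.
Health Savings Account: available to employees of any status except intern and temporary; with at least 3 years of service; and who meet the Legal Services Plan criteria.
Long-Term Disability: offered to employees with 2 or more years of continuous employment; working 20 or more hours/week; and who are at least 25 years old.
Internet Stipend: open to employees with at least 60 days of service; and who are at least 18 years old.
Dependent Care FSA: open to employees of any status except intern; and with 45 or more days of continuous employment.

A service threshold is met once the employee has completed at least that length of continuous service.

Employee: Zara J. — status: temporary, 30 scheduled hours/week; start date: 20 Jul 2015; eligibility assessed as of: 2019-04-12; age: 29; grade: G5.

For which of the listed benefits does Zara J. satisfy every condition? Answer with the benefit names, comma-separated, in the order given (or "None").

Service from 20 Jul 2015 to 2019-04-12: 1362 days.
Legal Services Plan — status temporary ✗ (requires part-time) → not eligible.
Health Savings Account — status temporary ✗ (excluded) → not eligible.
Long-Term Disability — service 1362 days ≥ 2 years (≈730 days) ✓; 30 hrs/wk ≥ 20 ✓; age 29 ≥ 25 ✓ → eligible.
Internet Stipend — service 1362 days ≥ 60 days ✓; age 29 ≥ 18 ✓ → eligible.
Dependent Care FSA — status temporary ✓ (not excluded); service 1362 days ≥ 45 days ✓ → eligible.

Long-Term Disability, Internet Stipend, Dependent Care FSA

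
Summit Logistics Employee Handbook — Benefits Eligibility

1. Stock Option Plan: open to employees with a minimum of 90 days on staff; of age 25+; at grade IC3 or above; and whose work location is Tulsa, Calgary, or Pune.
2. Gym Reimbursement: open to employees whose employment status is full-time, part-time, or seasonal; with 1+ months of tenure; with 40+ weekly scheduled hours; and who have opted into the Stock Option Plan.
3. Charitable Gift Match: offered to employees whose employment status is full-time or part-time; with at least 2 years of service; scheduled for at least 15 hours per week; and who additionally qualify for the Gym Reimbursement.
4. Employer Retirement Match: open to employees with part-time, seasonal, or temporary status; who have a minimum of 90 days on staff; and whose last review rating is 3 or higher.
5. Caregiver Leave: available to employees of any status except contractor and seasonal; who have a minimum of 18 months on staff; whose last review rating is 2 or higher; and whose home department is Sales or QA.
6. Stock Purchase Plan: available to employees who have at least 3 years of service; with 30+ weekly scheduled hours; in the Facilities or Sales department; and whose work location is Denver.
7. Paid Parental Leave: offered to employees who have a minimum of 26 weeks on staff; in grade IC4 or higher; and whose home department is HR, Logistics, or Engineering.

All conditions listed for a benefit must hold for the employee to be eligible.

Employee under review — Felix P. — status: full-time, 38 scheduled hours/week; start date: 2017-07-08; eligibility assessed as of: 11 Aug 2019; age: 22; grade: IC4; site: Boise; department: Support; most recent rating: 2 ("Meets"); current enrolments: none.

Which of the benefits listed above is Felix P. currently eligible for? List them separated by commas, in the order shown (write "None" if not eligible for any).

None

Service from 2017-07-08 to 11 Aug 2019: 764 days.
Stock Option Plan — service 764 days ≥ 90 days ✓; age 22 < 25 ✗ → not eligible.
Gym Reimbursement — status full-time ✓; service 764 days ≥ 1 month (≈30 days) ✓; 38 hrs/wk < 40 ✗ → not eligible.
Charitable Gift Match — status full-time ✓; service 764 days ≥ 2 years (≈730 days) ✓; 38 hrs/wk ≥ 15 ✓; not eligible for Gym Reimbursement ✗ → not eligible.
Employer Retirement Match — status full-time ✗ (requires part-time, seasonal, or temporary) → not eligible.
Caregiver Leave — status full-time ✓ (not excluded); service 764 days ≥ 18 months (≈540 days) ✓; rating 2 ≥ 2 ✓; dept Support ✗ → not eligible.
Stock Purchase Plan — service 764 days < 3 years (≈1095 days) ✗ → not eligible.
Paid Parental Leave — service 764 days ≥ 26 weeks (≈182 days) ✓; grade IC4 ≥ IC4 ✓; dept Support ✗ → not eligible.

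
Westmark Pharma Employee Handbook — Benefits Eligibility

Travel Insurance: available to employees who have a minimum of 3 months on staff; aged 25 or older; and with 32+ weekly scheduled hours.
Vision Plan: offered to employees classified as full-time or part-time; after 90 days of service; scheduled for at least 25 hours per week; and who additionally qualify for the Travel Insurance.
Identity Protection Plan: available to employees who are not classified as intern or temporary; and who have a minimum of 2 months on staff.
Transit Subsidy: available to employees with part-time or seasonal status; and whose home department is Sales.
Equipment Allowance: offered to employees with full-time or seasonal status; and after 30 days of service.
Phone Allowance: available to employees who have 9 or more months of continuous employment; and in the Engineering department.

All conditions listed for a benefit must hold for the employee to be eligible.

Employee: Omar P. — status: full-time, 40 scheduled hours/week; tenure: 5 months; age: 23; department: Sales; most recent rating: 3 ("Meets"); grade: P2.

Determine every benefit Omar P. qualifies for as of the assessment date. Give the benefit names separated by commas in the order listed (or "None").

Travel Insurance — service 5 months ≥ 3 months ✓; age 23 < 25 ✗ → not eligible.
Vision Plan — status full-time ✓; service 5 months ≥ 90 days ✓; 40 hrs/wk ≥ 25 ✓; not eligible for Travel Insurance ✗ → not eligible.
Identity Protection Plan — status full-time ✓ (not excluded); service 5 months ≥ 2 months ✓ → eligible.
Transit Subsidy — status full-time ✗ (requires part-time or seasonal) → not eligible.
Equipment Allowance — status full-time ✓; service 5 months ≥ 30 days ✓ → eligible.
Phone Allowance — service 5 months < 9 months ✗ → not eligible.

Identity Protection Plan, Equipment Allowance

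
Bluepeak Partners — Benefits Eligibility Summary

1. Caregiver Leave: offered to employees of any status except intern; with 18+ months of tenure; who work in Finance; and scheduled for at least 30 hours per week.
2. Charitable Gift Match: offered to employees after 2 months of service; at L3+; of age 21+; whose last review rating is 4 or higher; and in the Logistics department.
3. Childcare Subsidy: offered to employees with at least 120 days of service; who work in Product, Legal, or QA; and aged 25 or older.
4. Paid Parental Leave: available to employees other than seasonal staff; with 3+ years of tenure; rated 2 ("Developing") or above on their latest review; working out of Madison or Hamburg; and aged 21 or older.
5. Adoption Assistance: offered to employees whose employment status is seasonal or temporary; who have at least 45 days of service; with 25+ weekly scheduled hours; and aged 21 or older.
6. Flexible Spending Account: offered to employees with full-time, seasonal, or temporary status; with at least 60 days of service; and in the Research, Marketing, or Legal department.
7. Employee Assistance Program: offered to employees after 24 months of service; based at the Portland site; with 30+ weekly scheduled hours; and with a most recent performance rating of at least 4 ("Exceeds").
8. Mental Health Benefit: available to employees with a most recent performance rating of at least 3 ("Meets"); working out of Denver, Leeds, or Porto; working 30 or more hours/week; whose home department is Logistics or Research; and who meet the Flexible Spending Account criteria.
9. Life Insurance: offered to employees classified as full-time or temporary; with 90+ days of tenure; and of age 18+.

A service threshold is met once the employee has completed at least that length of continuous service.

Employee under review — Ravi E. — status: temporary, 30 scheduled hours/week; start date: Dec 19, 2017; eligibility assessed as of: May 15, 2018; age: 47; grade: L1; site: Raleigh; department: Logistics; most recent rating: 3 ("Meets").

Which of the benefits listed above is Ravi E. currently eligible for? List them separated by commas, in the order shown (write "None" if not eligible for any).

Service from Dec 19, 2017 to May 15, 2018: 147 days.
Caregiver Leave — status temporary ✓ (not excluded); service 147 days < 18 months (≈540 days) ✗ → not eligible.
Charitable Gift Match — service 147 days ≥ 2 months (≈60 days) ✓; grade L1 < L3 ✗ → not eligible.
Childcare Subsidy — service 147 days ≥ 120 days ✓; dept Logistics ✗ → not eligible.
Paid Parental Leave — status temporary ✓ (not excluded); service 147 days < 3 years (≈1095 days) ✗ → not eligible.
Adoption Assistance — status temporary ✓; service 147 days ≥ 45 days ✓; 30 hrs/wk ≥ 25 ✓; age 47 ≥ 21 ✓ → eligible.
Flexible Spending Account — status temporary ✓; service 147 days ≥ 60 days ✓; dept Logistics ✗ → not eligible.
Employee Assistance Program — service 147 days < 24 months (≈720 days) ✗ → not eligible.
Mental Health Benefit — rating 3 ≥ 3 ✓; site Raleigh ✗ (not Denver, Leeds, or Porto) → not eligible.
Life Insurance — status temporary ✓; service 147 days ≥ 90 days ✓; age 47 ≥ 18 ✓ → eligible.

Adoption Assistance, Life Insurance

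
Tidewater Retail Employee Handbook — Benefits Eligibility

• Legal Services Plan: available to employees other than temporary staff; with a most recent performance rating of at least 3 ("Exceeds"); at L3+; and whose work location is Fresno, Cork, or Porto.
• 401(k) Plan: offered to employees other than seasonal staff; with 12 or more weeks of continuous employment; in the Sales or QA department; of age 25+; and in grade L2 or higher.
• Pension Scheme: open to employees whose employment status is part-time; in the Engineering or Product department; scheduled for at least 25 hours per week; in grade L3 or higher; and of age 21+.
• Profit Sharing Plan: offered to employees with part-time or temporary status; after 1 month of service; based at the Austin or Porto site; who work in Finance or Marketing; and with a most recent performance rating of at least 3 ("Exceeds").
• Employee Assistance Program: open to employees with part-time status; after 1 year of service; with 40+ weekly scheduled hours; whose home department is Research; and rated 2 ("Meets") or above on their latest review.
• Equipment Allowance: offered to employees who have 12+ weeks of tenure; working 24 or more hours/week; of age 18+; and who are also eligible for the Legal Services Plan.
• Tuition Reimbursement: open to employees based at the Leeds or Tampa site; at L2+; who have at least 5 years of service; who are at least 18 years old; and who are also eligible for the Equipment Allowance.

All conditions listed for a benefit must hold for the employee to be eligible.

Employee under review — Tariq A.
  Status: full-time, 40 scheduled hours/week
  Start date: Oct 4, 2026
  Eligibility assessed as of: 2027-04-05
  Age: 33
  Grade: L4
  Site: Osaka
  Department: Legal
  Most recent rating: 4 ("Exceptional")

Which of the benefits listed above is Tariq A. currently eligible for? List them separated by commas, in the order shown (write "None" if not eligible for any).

Service from Oct 4, 2026 to 2027-04-05: 183 days.
Legal Services Plan — status full-time ✓ (not excluded); rating 4 ≥ 3 ✓; grade L4 ≥ L3 ✓; site Osaka ✗ (not Fresno, Cork, or Porto) → not eligible.
401(k) Plan — status full-time ✓ (not excluded); service 183 days ≥ 12 weeks (≈84 days) ✓; dept Legal ✗ → not eligible.
Pension Scheme — status full-time ✗ (requires part-time) → not eligible.
Profit Sharing Plan — status full-time ✗ (requires part-time or temporary) → not eligible.
Employee Assistance Program — status full-time ✗ (requires part-time) → not eligible.
Equipment Allowance — service 183 days ≥ 12 weeks (≈84 days) ✓; 40 hrs/wk ≥ 24 ✓; age 33 ≥ 18 ✓; not eligible for Legal Services Plan ✗ → not eligible.
Tuition Reimbursement — site Osaka ✗ (not Leeds or Tampa) → not eligible.

None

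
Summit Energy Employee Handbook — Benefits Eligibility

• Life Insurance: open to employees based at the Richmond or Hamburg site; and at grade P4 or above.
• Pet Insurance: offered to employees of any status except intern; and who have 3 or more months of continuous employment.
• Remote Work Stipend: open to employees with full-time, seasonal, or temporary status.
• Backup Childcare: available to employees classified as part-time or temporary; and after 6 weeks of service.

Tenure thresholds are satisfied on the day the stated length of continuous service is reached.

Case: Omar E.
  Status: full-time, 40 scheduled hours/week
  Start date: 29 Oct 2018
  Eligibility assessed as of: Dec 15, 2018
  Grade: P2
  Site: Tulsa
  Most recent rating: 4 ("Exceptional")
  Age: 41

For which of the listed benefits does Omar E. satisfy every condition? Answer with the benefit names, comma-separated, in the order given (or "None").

Service from 29 Oct 2018 to Dec 15, 2018: 47 days.
Life Insurance — site Tulsa ✗ (not Richmond or Hamburg) → not eligible.
Pet Insurance — status full-time ✓ (not excluded); service 47 days < 3 months (≈90 days) ✗ → not eligible.
Remote Work Stipend — status full-time ✓ → eligible.
Backup Childcare — status full-time ✗ (requires part-time or temporary) → not eligible.

Remote Work Stipend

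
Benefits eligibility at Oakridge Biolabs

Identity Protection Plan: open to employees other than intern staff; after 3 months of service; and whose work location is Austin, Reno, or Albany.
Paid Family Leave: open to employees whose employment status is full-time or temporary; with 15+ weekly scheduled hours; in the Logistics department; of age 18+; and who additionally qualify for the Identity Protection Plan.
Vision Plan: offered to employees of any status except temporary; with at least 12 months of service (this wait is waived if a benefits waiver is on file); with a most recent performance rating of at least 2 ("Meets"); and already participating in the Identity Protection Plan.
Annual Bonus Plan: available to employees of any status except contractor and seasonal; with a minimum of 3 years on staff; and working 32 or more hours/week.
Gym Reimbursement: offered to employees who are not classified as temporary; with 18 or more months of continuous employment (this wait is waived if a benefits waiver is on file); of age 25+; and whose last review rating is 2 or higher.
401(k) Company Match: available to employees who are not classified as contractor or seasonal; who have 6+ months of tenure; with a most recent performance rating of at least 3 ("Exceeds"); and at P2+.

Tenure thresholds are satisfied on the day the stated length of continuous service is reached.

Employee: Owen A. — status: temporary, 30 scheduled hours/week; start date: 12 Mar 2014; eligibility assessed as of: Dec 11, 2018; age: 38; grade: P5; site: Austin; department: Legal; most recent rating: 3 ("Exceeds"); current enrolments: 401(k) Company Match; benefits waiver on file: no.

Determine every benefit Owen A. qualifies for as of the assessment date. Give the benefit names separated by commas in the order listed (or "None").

Service from 12 Mar 2014 to Dec 11, 2018: 1735 days.
Identity Protection Plan — status temporary ✓ (not excluded); service 1735 days ≥ 3 months (≈90 days) ✓; site Austin ✓ → eligible.
Paid Family Leave — status temporary ✓; 30 hrs/wk ≥ 15 ✓; dept Legal ✗ → not eligible.
Vision Plan — status temporary ✗ (excluded) → not eligible.
Annual Bonus Plan — status temporary ✓ (not excluded); service 1735 days ≥ 3 years (≈1095 days) ✓; 30 hrs/wk < 32 ✗ → not eligible.
Gym Reimbursement — status temporary ✗ (excluded) → not eligible.
401(k) Company Match — status temporary ✓ (not excluded); service 1735 days ≥ 6 months (≈180 days) ✓; rating 3 ≥ 3 ✓; grade P5 ≥ P2 ✓ → eligible.

Identity Protection Plan, 401(k) Company Match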